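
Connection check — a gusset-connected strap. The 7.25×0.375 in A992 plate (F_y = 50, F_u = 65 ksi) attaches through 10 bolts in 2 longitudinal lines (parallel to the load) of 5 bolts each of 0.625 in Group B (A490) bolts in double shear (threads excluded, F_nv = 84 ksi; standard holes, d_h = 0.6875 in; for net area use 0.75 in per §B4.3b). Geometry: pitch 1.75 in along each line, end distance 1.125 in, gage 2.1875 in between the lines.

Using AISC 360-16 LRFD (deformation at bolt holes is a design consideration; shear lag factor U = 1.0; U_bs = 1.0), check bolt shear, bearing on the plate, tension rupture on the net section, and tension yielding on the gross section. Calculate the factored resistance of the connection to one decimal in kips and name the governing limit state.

Bolt shear: A_b = π(0.625)²/4 = 0.3068 in². φR_n = 0.75 × 84 × 0.3068 × 10 × 2 = 386.6 kips.
Bearing (0.375 in plate, F_u = 65 ksi): end bolts L_c = 1.125 − 0.6875/2 = 0.78125, R_n = min(1.2×0.78125×0.375×65, 2.4×0.625×0.375×65) = 22.852 kips/bolt; interior L_c = 1.75 − 0.6875 = 1.0625, R_n = 31.078 kips/bolt. φR_n = 0.75 × (2×22.852 + 8×31.078) = 220.7 kips.
Tension rupture (net): A_n = (7.25 − 2×0.75)×0.375 = 2.1563 in² (U = 1.0, A_e = A_n). φR_n = 0.75 × 65 × 2.1563 = 105.1 kips.
Tension yield (gross): A_g = 7.25×0.375 = 2.7188 in². φR_n = 0.90 × 50 × 2.7188 = 122.3 kips.
Governing: min(386.6, 220.7, 105.1, 122.3) = 105.1 kips → net-section rupture.

105.1 kips (net-section rupture governs)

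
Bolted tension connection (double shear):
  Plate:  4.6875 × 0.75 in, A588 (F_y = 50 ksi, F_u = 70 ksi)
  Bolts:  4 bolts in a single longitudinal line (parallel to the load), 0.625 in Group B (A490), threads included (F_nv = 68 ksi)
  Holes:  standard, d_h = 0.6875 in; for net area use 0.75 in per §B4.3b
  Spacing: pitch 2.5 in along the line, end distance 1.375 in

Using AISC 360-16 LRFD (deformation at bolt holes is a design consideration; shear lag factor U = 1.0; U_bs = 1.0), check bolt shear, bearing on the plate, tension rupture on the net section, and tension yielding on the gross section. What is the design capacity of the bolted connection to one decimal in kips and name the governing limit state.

Bolt shear: A_b = π(0.625)²/4 = 0.3068 in². φR_n = 0.75 × 68 × 0.3068 × 4 × 2 = 125.2 kips.
Bearing (0.75 in plate, F_u = 70 ksi): end bolts L_c = 1.375 − 0.6875/2 = 1.03125, R_n = min(1.2×1.03125×0.75×70, 2.4×0.625×0.75×70) = 64.969 kips/bolt; interior L_c = 2.5 − 0.6875 = 1.8125, R_n = 78.75 kips/bolt. φR_n = 0.75 × (1×64.969 + 3×78.75) = 225.9 kips.
Tension rupture (net): A_n = (4.6875 − 1×0.75)×0.75 = 2.9531 in² (U = 1.0, A_e = A_n). φR_n = 0.75 × 70 × 2.9531 = 155.0 kips.
Tension yield (gross): A_g = 4.6875×0.75 = 3.5156 in². φR_n = 0.90 × 50 × 3.5156 = 158.2 kips.
Governing: min(125.2, 225.9, 155.0, 158.2) = 125.2 kips → bolt shear.

125.2 kips (bolt shear governs)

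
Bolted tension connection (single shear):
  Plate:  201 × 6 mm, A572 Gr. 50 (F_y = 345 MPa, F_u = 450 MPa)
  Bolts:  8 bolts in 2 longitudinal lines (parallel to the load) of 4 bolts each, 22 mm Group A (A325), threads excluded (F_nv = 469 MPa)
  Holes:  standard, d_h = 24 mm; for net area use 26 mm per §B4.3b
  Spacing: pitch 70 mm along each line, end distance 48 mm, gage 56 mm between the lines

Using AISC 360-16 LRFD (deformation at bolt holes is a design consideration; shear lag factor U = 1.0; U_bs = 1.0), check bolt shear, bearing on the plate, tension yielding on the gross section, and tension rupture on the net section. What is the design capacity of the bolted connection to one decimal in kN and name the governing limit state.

Bolt shear: A_b = π(22)²/4 = 380.13 mm². φR_n = 0.75 × 469 × 380.13 × 8 × 1 = 1069.7 kN.
Bearing (6 mm plate, F_u = 450 MPa): end bolts L_c = 48 − 24/2 = 36, R_n = min(1.2×36×6×450, 2.4×22×6×450) = 116.64 kN/bolt; interior L_c = 70 − 24 = 46, R_n = 142.56 kN/bolt. φR_n = 0.75 × (2×116.64 + 6×142.56) = 816.5 kN.
Tension yield (gross): A_g = 201×6 = 1206 mm². φR_n = 0.90 × 345 × 1206 = 374.5 kN.
Tension rupture (net): A_n = (201 − 2×26)×6 = 894 mm² (U = 1.0, A_e = A_n). φR_n = 0.75 × 450 × 894 = 301.7 kN.
Governing: min(1069.7, 816.5, 374.5, 301.7) = 301.7 kN → net-section rupture.

301.7 kN (net-section rupture governs)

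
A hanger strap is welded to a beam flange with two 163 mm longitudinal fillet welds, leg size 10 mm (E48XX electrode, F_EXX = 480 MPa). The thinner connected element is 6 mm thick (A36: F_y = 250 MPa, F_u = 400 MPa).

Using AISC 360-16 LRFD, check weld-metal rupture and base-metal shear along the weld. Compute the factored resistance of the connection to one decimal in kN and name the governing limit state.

Weld metal: throat = 0.707×10 = 7.07 mm, L = 2×163 = 326 mm. φR_n = 0.75 × 0.6 × 480 × 7.07 × 326 = 497.8 kN.
Base metal shear (6 mm plate): yield φR_n = 1.0×0.6×250×6×326 = 293.4 kN; rupture φR_n = 0.75×0.6×400×6×326 = 352.1 kN; take 293.4 kN (yield).
Governing: min(497.8, 293.4) = 293.4 kN → base-metal shear.

293.4 kN (base-metal shear governs)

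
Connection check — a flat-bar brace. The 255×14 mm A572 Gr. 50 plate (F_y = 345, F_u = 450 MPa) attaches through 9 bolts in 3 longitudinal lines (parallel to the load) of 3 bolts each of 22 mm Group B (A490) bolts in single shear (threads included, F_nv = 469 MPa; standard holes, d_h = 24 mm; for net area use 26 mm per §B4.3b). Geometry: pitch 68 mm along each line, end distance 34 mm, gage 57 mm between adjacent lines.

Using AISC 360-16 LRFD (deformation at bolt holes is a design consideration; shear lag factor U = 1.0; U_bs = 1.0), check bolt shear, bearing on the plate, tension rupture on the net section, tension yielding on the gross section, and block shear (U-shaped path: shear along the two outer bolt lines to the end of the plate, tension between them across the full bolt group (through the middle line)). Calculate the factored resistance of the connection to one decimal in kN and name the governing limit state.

836.3 kN (net-section rupture governs)

Bolt shear: A_b = π(22)²/4 = 380.13 mm². φR_n = 0.75 × 469 × 380.13 × 9 × 1 = 1203.4 kN.
Bearing (14 mm plate, F_u = 450 MPa): end bolts L_c = 34 − 24/2 = 22, R_n = min(1.2×22×14×450, 2.4×22×14×450) = 166.32 kN/bolt; interior L_c = 68 − 24 = 44, R_n = 332.64 kN/bolt. φR_n = 0.75 × (3×166.32 + 6×332.64) = 1871.1 kN.
Tension rupture (net): A_n = (255 − 3×26)×14 = 2478 mm² (U = 1.0, A_e = A_n). φR_n = 0.75 × 450 × 2478 = 836.3 kN.
Tension yield (gross): A_g = 255×14 = 3570 mm². φR_n = 0.90 × 345 × 3570 = 1108.5 kN.
Block shear: shear path 2×[34+2×68] = 2×170 mm, A_gv = 4760, A_nv = 2×(170 − 2.5×26)×14 = 2940 mm²; tension across gage: (114 − 2×26)×14 = 868 mm². R_n = min(0.6×450×2940, 0.6×345×4760) + 1.0×450×868 = min(793.8, 985.32) + 390.6 = 1184.4 kN. φR_n = 0.75 × 1184.4 = 888.3 kN.
Governing: min(1203.4, 1871.1, 836.3, 1108.5, 888.3) = 836.3 kN → net-section rupture.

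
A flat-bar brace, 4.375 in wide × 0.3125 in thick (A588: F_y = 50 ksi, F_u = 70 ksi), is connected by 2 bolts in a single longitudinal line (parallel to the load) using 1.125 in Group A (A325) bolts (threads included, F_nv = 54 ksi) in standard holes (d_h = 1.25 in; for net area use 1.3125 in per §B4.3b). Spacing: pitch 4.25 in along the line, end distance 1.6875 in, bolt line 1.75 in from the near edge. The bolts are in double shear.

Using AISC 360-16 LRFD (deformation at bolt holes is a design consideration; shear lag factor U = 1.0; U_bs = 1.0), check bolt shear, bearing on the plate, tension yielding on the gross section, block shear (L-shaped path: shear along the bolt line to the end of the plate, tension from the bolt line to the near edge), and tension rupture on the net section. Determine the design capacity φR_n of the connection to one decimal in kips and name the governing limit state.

50.2 kips (net-section rupture governs)

Bolt shear: A_b = π(1.125)²/4 = 0.99402 in². φR_n = 0.75 × 54 × 0.99402 × 2 × 2 = 161.0 kips.
Bearing (0.3125 in plate, F_u = 70 ksi): end bolts L_c = 1.6875 − 1.25/2 = 1.0625, R_n = min(1.2×1.0625×0.3125×70, 2.4×1.125×0.3125×70) = 27.891 kips/bolt; interior L_c = 4.25 − 1.25 = 3, R_n = 59.063 kips/bolt. φR_n = 0.75 × (1×27.891 + 1×59.063) = 65.2 kips.
Tension yield (gross): A_g = 4.375×0.3125 = 1.3672 in². φR_n = 0.90 × 50 × 1.3672 = 61.5 kips.
Block shear: shear path 1×[1.6875+1×4.25] = 1×5.9375 in, A_gv = 1.8555, A_nv = 1×(5.9375 − 1.5×1.3125)×0.3125 = 1.2402 in²; tension to near edge: (1.75 − 0.5×1.3125)×0.3125 = 0.3418 in². R_n = min(0.6×70×1.2402, 0.6×50×1.8555) + 1.0×70×0.3418 = min(52.088, 55.665) + 23.926 = 76.014 kips. φR_n = 0.75 × 76.014 = 57.0 kips.
Tension rupture (net): A_n = (4.375 − 1×1.3125)×0.3125 = 0.95703 in² (U = 1.0, A_e = A_n). φR_n = 0.75 × 70 × 0.95703 = 50.2 kips.
Governing: min(161.0, 65.2, 61.5, 57.0, 50.2) = 50.2 kips → net-section rupture.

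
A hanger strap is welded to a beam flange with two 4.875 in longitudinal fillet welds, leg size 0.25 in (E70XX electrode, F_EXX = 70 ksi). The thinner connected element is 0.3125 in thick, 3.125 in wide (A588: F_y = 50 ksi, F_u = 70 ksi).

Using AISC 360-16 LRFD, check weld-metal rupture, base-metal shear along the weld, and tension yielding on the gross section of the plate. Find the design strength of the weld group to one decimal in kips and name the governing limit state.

Weld metal: throat = 0.707×0.25 = 0.17675 in, L = 2×4.875 = 9.75 in. φR_n = 0.75 × 0.6 × 70 × 0.17675 × 9.75 = 54.3 kips.
Base metal shear (0.3125 in plate): yield φR_n = 1.0×0.6×50×0.3125×9.75 = 91.4 kips; rupture φR_n = 0.75×0.6×70×0.3125×9.75 = 96.0 kips; take 91.4 kips (yield).
Tension yield (gross): A_g = 3.125×0.3125 = 0.97656 in². φR_n = 0.90 × 50 × 0.97656 = 43.9 kips.
Governing: min(54.3, 91.4, 43.9) = 43.9 kips → gross-section yield.

43.9 kips (gross-section yield governs)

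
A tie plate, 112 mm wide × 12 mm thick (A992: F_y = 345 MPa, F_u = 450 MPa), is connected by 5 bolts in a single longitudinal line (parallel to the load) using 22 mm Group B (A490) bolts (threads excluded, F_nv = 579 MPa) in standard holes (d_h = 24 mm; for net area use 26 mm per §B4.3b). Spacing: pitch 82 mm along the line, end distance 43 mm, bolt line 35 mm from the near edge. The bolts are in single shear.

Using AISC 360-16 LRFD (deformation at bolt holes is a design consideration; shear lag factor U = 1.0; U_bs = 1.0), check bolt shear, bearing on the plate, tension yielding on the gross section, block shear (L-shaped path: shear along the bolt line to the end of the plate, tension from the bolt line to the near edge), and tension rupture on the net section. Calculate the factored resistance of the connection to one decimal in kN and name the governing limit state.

348.3 kN (net-section rupture governs)

Bolt shear: A_b = π(22)²/4 = 380.13 mm². φR_n = 0.75 × 579 × 380.13 × 5 × 1 = 825.4 kN.
Bearing (12 mm plate, F_u = 450 MPa): end bolts L_c = 43 − 24/2 = 31, R_n = min(1.2×31×12×450, 2.4×22×12×450) = 200.88 kN/bolt; interior L_c = 82 − 24 = 58, R_n = 285.12 kN/bolt. φR_n = 0.75 × (1×200.88 + 4×285.12) = 1006.0 kN.
Tension yield (gross): A_g = 112×12 = 1344 mm². φR_n = 0.90 × 345 × 1344 = 417.3 kN.
Block shear: shear path 1×[43+4×82] = 1×371 mm, A_gv = 4452, A_nv = 1×(371 − 4.5×26)×12 = 3048 mm²; tension to near edge: (35 − 0.5×26)×12 = 264 mm². R_n = min(0.6×450×3048, 0.6×345×4452) + 1.0×450×264 = min(822.96, 921.56) + 118.8 = 941.76 kN. φR_n = 0.75 × 941.76 = 706.3 kN.
Tension rupture (net): A_n = (112 − 1×26)×12 = 1032 mm² (U = 1.0, A_e = A_n). φR_n = 0.75 × 450 × 1032 = 348.3 kN.
Governing: min(825.4, 1006.0, 417.3, 706.3, 348.3) = 348.3 kN → net-section rupture.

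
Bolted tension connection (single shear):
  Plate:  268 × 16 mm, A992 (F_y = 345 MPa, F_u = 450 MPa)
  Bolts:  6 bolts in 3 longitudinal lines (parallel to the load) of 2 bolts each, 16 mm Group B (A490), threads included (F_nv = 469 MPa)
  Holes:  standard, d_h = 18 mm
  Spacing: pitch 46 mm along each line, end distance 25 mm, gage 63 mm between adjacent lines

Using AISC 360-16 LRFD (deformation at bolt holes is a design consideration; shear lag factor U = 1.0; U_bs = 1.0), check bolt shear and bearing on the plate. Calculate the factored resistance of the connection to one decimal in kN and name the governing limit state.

Bolt shear: A_b = π(16)²/4 = 201.06 mm². φR_n = 0.75 × 469 × 201.06 × 6 × 1 = 424.3 kN.
Bearing (16 mm plate, F_u = 450 MPa): end bolts L_c = 25 − 18/2 = 16, R_n = min(1.2×16×16×450, 2.4×16×16×450) = 138.24 kN/bolt; interior L_c = 46 − 18 = 28, R_n = 241.92 kN/bolt. φR_n = 0.75 × (3×138.24 + 3×241.92) = 855.4 kN.
Governing: min(424.3, 855.4) = 424.3 kN → bolt shear.

424.3 kN (bolt shear governs)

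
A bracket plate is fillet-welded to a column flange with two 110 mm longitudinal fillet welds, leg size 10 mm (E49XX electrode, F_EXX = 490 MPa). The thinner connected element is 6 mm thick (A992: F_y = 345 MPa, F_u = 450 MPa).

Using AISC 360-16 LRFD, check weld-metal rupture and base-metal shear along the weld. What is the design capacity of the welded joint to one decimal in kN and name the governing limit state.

267.3 kN (base-metal shear governs)

Weld metal: throat = 0.707×10 = 7.07 mm, L = 2×110 = 220 mm. φR_n = 0.75 × 0.6 × 490 × 7.07 × 220 = 343.0 kN.
Base metal shear (6 mm plate): yield φR_n = 1.0×0.6×345×6×220 = 273.2 kN; rupture φR_n = 0.75×0.6×450×6×220 = 267.3 kN; take 267.3 kN (rupture).
Governing: min(343.0, 267.3) = 267.3 kN → base-metal shear.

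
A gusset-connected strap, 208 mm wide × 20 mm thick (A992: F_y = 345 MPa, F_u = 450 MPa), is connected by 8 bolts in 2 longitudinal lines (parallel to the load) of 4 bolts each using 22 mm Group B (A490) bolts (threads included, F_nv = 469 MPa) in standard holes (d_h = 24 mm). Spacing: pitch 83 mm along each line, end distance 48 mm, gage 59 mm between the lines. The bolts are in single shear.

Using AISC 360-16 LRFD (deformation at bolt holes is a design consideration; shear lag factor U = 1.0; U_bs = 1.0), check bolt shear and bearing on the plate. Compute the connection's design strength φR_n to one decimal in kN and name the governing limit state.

Bolt shear: A_b = π(22)²/4 = 380.13 mm². φR_n = 0.75 × 469 × 380.13 × 8 × 1 = 1069.7 kN.
Bearing (20 mm plate, F_u = 450 MPa): end bolts L_c = 48 − 24/2 = 36, R_n = min(1.2×36×20×450, 2.4×22×20×450) = 388.8 kN/bolt; interior L_c = 83 − 24 = 59, R_n = 475.2 kN/bolt. φR_n = 0.75 × (2×388.8 + 6×475.2) = 2721.6 kN.
Governing: min(1069.7, 2721.6) = 1069.7 kN → bolt shear.

1069.7 kN (bolt shear governs)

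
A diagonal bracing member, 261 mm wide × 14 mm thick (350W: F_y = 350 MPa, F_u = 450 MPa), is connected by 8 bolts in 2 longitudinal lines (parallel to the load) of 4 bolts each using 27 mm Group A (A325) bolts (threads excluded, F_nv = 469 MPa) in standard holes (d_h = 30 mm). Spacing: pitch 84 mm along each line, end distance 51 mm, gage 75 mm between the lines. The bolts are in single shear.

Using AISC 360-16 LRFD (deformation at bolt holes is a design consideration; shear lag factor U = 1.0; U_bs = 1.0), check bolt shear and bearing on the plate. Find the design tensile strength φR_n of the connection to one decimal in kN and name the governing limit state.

Bolt shear: A_b = π(27)²/4 = 572.56 mm². φR_n = 0.75 × 469 × 572.56 × 8 × 1 = 1611.2 kN.
Bearing (14 mm plate, F_u = 450 MPa): end bolts L_c = 51 − 30/2 = 36, R_n = min(1.2×36×14×450, 2.4×27×14×450) = 272.16 kN/bolt; interior L_c = 84 − 30 = 54, R_n = 408.24 kN/bolt. φR_n = 0.75 × (2×272.16 + 6×408.24) = 2245.3 kN.
Governing: min(1611.2, 2245.3) = 1611.2 kN → bolt shear.

1611.2 kN (bolt shear governs)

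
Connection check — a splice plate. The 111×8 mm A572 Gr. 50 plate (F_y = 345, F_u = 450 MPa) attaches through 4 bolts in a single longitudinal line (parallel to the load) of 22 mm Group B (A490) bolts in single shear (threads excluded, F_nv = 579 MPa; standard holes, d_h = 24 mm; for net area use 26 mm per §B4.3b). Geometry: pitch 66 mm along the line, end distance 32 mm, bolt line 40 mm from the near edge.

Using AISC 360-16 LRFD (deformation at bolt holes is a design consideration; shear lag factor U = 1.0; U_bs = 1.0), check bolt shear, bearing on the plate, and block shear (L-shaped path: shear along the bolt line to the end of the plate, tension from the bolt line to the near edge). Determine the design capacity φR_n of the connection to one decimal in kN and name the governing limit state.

298.1 kN (block shear governs)

Bolt shear: A_b = π(22)²/4 = 380.13 mm². φR_n = 0.75 × 579 × 380.13 × 4 × 1 = 660.3 kN.
Bearing (8 mm plate, F_u = 450 MPa): end bolts L_c = 32 − 24/2 = 20, R_n = min(1.2×20×8×450, 2.4×22×8×450) = 86.4 kN/bolt; interior L_c = 66 − 24 = 42, R_n = 181.44 kN/bolt. φR_n = 0.75 × (1×86.4 + 3×181.44) = 473.0 kN.
Block shear: shear path 1×[32+3×66] = 1×230 mm, A_gv = 1840, A_nv = 1×(230 − 3.5×26)×8 = 1112 mm²; tension to near edge: (40 − 0.5×26)×8 = 216 mm². R_n = min(0.6×450×1112, 0.6×345×1840) + 1.0×450×216 = min(300.24, 380.88) + 97.2 = 397.44 kN. φR_n = 0.75 × 397.44 = 298.1 kN.
Governing: min(660.3, 473.0, 298.1) = 298.1 kN → block shear.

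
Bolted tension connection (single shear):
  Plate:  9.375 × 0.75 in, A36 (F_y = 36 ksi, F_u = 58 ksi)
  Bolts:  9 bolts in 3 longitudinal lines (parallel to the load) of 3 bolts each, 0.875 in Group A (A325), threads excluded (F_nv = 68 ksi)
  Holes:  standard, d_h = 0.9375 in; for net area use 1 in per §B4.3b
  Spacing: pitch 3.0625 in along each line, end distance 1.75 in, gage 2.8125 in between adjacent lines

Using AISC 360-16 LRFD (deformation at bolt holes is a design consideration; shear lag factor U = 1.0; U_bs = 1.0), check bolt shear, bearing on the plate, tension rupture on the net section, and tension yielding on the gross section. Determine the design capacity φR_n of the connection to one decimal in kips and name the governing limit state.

Bolt shear: A_b = π(0.875)²/4 = 0.60132 in². φR_n = 0.75 × 68 × 0.60132 × 9 × 1 = 276.0 kips.
Bearing (0.75 in plate, F_u = 58 ksi): end bolts L_c = 1.75 − 0.9375/2 = 1.28125, R_n = min(1.2×1.28125×0.75×58, 2.4×0.875×0.75×58) = 66.881 kips/bolt; interior L_c = 3.0625 − 0.9375 = 2.125, R_n = 91.35 kips/bolt. φR_n = 0.75 × (3×66.881 + 6×91.35) = 561.6 kips.
Tension rupture (net): A_n = (9.375 − 3×1)×0.75 = 4.7813 in² (U = 1.0, A_e = A_n). φR_n = 0.75 × 58 × 4.7813 = 208.0 kips.
Tension yield (gross): A_g = 9.375×0.75 = 7.0313 in². φR_n = 0.90 × 36 × 7.0313 = 227.8 kips.
Governing: min(276.0, 561.6, 208.0, 227.8) = 208.0 kips → net-section rupture.

208.0 kips (net-section rupture governs)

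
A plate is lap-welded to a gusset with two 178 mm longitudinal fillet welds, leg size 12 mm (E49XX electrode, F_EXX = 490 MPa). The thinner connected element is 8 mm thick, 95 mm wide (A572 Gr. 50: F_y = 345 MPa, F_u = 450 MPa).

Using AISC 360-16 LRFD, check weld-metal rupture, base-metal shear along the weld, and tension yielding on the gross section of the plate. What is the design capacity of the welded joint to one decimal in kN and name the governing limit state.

236.0 kN (gross-section yield governs)

Weld metal: throat = 0.707×12 = 8.484 mm, L = 2×178 = 356 mm. φR_n = 0.75 × 0.6 × 490 × 8.484 × 356 = 666.0 kN.
Base metal shear (8 mm plate): yield φR_n = 1.0×0.6×345×8×356 = 589.5 kN; rupture φR_n = 0.75×0.6×450×8×356 = 576.7 kN; take 576.7 kN (rupture).
Tension yield (gross): A_g = 95×8 = 760 mm². φR_n = 0.90 × 345 × 760 = 236.0 kN.
Governing: min(666.0, 576.7, 236.0) = 236.0 kN → gross-section yield.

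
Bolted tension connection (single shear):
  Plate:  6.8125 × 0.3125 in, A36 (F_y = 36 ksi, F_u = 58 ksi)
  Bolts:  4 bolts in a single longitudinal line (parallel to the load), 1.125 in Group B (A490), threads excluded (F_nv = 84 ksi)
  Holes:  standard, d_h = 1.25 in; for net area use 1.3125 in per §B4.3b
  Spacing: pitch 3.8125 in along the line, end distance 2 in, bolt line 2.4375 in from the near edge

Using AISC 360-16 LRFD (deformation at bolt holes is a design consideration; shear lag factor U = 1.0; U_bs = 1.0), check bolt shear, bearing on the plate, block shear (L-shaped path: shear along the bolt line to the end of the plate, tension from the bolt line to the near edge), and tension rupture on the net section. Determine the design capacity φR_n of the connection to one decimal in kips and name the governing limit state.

74.8 kips (net-section rupture governs)

Bolt shear: A_b = π(1.125)²/4 = 0.99402 in². φR_n = 0.75 × 84 × 0.99402 × 4 × 1 = 250.5 kips.
Bearing (0.3125 in plate, F_u = 58 ksi): end bolts L_c = 2 − 1.25/2 = 1.375, R_n = min(1.2×1.375×0.3125×58, 2.4×1.125×0.3125×58) = 29.906 kips/bolt; interior L_c = 3.8125 − 1.25 = 2.5625, R_n = 48.938 kips/bolt. φR_n = 0.75 × (1×29.906 + 3×48.938) = 132.5 kips.
Block shear: shear path 1×[2+3×3.8125] = 1×13.4375 in, A_gv = 4.1992, A_nv = 1×(13.4375 − 3.5×1.3125)×0.3125 = 2.7637 in²; tension to near edge: (2.4375 − 0.5×1.3125)×0.3125 = 0.55664 in². R_n = min(0.6×58×2.7637, 0.6×36×4.1992) + 1.0×58×0.55664 = min(96.177, 90.703) + 32.285 = 122.99 kips. φR_n = 0.75 × 122.99 = 92.2 kips.
Tension rupture (net): A_n = (6.8125 − 1×1.3125)×0.3125 = 1.7188 in² (U = 1.0, A_e = A_n). φR_n = 0.75 × 58 × 1.7188 = 74.8 kips.
Governing: min(250.5, 132.5, 92.2, 74.8) = 74.8 kips → net-section rupture.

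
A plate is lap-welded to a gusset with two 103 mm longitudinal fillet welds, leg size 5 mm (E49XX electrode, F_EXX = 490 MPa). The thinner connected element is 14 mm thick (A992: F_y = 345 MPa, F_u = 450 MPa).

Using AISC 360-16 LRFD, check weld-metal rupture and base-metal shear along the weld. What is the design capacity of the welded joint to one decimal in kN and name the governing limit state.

160.6 kN (weld metal governs)

Weld metal: throat = 0.707×5 = 3.535 mm, L = 2×103 = 206 mm. φR_n = 0.75 × 0.6 × 490 × 3.535 × 206 = 160.6 kN.
Base metal shear (14 mm plate): yield φR_n = 1.0×0.6×345×14×206 = 597.0 kN; rupture φR_n = 0.75×0.6×450×14×206 = 584.0 kN; take 584.0 kN (rupture).
Governing: min(160.6, 584.0) = 160.6 kN → weld metal.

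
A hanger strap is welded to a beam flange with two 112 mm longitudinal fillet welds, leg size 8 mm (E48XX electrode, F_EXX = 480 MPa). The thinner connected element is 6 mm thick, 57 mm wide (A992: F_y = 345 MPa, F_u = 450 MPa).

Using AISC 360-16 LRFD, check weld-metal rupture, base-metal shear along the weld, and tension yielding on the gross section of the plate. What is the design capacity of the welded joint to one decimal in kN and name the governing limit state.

106.2 kN (gross-section yield governs)

Weld metal: throat = 0.707×8 = 5.656 mm, L = 2×112 = 224 mm. φR_n = 0.75 × 0.6 × 480 × 5.656 × 224 = 273.7 kN.
Base metal shear (6 mm plate): yield φR_n = 1.0×0.6×345×6×224 = 278.2 kN; rupture φR_n = 0.75×0.6×450×6×224 = 272.2 kN; take 272.2 kN (rupture).
Tension yield (gross): A_g = 57×6 = 342 mm². φR_n = 0.90 × 345 × 342 = 106.2 kN.
Governing: min(273.7, 272.2, 106.2) = 106.2 kN → gross-section yield.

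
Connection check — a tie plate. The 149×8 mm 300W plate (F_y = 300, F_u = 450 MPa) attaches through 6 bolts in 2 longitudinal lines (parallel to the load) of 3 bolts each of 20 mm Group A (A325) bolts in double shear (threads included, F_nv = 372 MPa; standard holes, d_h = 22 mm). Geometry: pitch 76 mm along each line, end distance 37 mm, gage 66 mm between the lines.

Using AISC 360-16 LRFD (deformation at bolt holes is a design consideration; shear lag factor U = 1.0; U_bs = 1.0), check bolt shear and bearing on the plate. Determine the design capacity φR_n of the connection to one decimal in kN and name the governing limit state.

686.9 kN (bearing governs)

Bolt shear: A_b = π(20)²/4 = 314.16 mm². φR_n = 0.75 × 372 × 314.16 × 6 × 2 = 1051.8 kN.
Bearing (8 mm plate, F_u = 450 MPa): end bolts L_c = 37 − 22/2 = 26, R_n = min(1.2×26×8×450, 2.4×20×8×450) = 112.32 kN/bolt; interior L_c = 76 − 22 = 54, R_n = 172.8 kN/bolt. φR_n = 0.75 × (2×112.32 + 4×172.8) = 686.9 kN.
Governing: min(1051.8, 686.9) = 686.9 kN → bearing.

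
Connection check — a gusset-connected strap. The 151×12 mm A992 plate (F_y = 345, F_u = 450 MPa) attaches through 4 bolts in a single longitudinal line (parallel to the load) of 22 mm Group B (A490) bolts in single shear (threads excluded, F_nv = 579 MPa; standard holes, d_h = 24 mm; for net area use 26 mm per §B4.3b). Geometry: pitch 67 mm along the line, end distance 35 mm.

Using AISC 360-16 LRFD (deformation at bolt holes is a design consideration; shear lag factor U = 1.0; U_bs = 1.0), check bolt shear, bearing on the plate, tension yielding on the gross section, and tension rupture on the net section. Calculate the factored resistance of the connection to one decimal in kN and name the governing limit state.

Bolt shear: A_b = π(22)²/4 = 380.13 mm². φR_n = 0.75 × 579 × 380.13 × 4 × 1 = 660.3 kN.
Bearing (12 mm plate, F_u = 450 MPa): end bolts L_c = 35 − 24/2 = 23, R_n = min(1.2×23×12×450, 2.4×22×12×450) = 149.04 kN/bolt; interior L_c = 67 − 24 = 43, R_n = 278.64 kN/bolt. φR_n = 0.75 × (1×149.04 + 3×278.64) = 738.7 kN.
Tension yield (gross): A_g = 151×12 = 1812 mm². φR_n = 0.90 × 345 × 1812 = 562.6 kN.
Tension rupture (net): A_n = (151 − 1×26)×12 = 1500 mm² (U = 1.0, A_e = A_n). φR_n = 0.75 × 450 × 1500 = 506.3 kN.
Governing: min(660.3, 738.7, 562.6, 506.3) = 506.3 kN → net-section rupture.

506.3 kN (net-section rupture governs)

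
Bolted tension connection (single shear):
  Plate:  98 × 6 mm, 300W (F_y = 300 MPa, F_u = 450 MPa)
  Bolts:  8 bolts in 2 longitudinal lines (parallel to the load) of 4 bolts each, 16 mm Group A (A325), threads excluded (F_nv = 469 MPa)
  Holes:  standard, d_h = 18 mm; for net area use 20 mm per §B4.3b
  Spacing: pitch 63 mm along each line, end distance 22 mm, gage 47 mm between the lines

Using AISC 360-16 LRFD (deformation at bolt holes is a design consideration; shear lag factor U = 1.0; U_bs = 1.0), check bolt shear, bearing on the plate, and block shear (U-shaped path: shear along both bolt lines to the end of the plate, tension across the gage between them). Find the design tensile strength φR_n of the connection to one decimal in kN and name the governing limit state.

Bolt shear: A_b = π(16)²/4 = 201.06 mm². φR_n = 0.75 × 469 × 201.06 × 8 × 1 = 565.8 kN.
Bearing (6 mm plate, F_u = 450 MPa): end bolts L_c = 22 − 18/2 = 13, R_n = min(1.2×13×6×450, 2.4×16×6×450) = 42.12 kN/bolt; interior L_c = 63 − 18 = 45, R_n = 103.68 kN/bolt. φR_n = 0.75 × (2×42.12 + 6×103.68) = 529.7 kN.
Block shear: shear path 2×[22+3×63] = 2×211 mm, A_gv = 2532, A_nv = 2×(211 − 3.5×20)×6 = 1692 mm²; tension across gage: (47 − 1×20)×6 = 162 mm². R_n = min(0.6×450×1692, 0.6×300×2532) + 1.0×450×162 = min(456.84, 455.76) + 72.9 = 528.66 kN. φR_n = 0.75 × 528.66 = 396.5 kN.
Governing: min(565.8, 529.7, 396.5) = 396.5 kN → block shear.

396.5 kN (block shear governs)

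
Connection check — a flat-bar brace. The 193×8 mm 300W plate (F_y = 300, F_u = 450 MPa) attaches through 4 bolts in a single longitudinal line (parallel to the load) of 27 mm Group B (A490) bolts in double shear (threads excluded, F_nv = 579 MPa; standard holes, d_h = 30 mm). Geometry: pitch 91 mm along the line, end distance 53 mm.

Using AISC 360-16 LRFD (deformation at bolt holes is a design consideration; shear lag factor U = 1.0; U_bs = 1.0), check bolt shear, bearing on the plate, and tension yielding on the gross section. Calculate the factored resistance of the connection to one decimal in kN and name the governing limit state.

Bolt shear: A_b = π(27)²/4 = 572.56 mm². φR_n = 0.75 × 579 × 572.56 × 4 × 2 = 1989.1 kN.
Bearing (8 mm plate, F_u = 450 MPa): end bolts L_c = 53 − 30/2 = 38, R_n = min(1.2×38×8×450, 2.4×27×8×450) = 164.16 kN/bolt; interior L_c = 91 − 30 = 61, R_n = 233.28 kN/bolt. φR_n = 0.75 × (1×164.16 + 3×233.28) = 648.0 kN.
Tension yield (gross): A_g = 193×8 = 1544 mm². φR_n = 0.90 × 300 × 1544 = 416.9 kN.
Governing: min(1989.1, 648.0, 416.9) = 416.9 kN → gross-section yield.

416.9 kN (gross-section yield governs)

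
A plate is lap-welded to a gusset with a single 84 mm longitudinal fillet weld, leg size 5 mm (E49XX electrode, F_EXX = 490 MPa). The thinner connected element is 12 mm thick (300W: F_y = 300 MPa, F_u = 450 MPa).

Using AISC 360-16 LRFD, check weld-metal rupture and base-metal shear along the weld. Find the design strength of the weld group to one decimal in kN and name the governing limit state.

Weld metal: throat = 0.707×5 = 3.535 mm, L = 84 mm. φR_n = 0.75 × 0.6 × 490 × 3.535 × 84 = 65.5 kN.
Base metal shear (12 mm plate): yield φR_n = 1.0×0.6×300×12×84 = 181.4 kN; rupture φR_n = 0.75×0.6×450×12×84 = 204.1 kN; take 181.4 kN (yield).
Governing: min(65.5, 181.4) = 65.5 kN → weld metal.

65.5 kN (weld metal governs)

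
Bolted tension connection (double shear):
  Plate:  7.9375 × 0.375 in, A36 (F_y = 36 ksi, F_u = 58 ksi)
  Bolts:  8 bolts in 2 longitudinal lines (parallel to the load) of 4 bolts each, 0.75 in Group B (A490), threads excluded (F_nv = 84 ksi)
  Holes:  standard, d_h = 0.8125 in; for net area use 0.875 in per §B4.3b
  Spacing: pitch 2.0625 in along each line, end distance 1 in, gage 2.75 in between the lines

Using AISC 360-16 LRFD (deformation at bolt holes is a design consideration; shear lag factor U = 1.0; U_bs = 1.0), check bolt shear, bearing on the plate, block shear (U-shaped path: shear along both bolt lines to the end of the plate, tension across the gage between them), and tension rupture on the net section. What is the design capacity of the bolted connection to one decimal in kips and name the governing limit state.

Bolt shear: A_b = π(0.75)²/4 = 0.44179 in². φR_n = 0.75 × 84 × 0.44179 × 8 × 2 = 445.3 kips.
Bearing (0.375 in plate, F_u = 58 ksi): end bolts L_c = 1 − 0.8125/2 = 0.59375, R_n = min(1.2×0.59375×0.375×58, 2.4×0.75×0.375×58) = 15.497 kips/bolt; interior L_c = 2.0625 − 0.8125 = 1.25, R_n = 32.625 kips/bolt. φR_n = 0.75 × (2×15.497 + 6×32.625) = 170.1 kips.
Block shear: shear path 2×[1+3×2.0625] = 2×7.1875 in, A_gv = 5.3906, A_nv = 2×(7.1875 − 3.5×0.875)×0.375 = 3.0938 in²; tension across gage: (2.75 − 1×0.875)×0.375 = 0.70313 in². R_n = min(0.6×58×3.0938, 0.6×36×5.3906) + 1.0×58×0.70313 = min(107.66, 116.44) + 40.782 = 148.44 kips. φR_n = 0.75 × 148.44 = 111.3 kips.
Tension rupture (net): A_n = (7.9375 − 2×0.875)×0.375 = 2.3203 in² (U = 1.0, A_e = A_n). φR_n = 0.75 × 58 × 2.3203 = 100.9 kips.
Governing: min(445.3, 170.1, 111.3, 100.9) = 100.9 kips → net-section rupture.

100.9 kips (net-section rupture governs)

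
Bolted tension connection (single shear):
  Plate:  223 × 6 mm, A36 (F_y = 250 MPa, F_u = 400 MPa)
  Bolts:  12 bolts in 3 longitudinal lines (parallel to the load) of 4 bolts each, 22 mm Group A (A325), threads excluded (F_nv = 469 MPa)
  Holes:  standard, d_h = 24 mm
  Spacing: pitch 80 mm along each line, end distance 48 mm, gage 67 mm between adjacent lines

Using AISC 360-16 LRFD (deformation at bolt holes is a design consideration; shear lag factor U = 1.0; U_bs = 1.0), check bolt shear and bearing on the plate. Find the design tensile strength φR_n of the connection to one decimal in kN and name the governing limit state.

Bolt shear: A_b = π(22)²/4 = 380.13 mm². φR_n = 0.75 × 469 × 380.13 × 12 × 1 = 1604.5 kN.
Bearing (6 mm plate, F_u = 400 MPa): end bolts L_c = 48 − 24/2 = 36, R_n = min(1.2×36×6×400, 2.4×22×6×400) = 103.68 kN/bolt; interior L_c = 80 − 24 = 56, R_n = 126.72 kN/bolt. φR_n = 0.75 × (3×103.68 + 9×126.72) = 1088.6 kN.
Governing: min(1604.5, 1088.6) = 1088.6 kN → bearing.

1088.6 kN (bearing governs)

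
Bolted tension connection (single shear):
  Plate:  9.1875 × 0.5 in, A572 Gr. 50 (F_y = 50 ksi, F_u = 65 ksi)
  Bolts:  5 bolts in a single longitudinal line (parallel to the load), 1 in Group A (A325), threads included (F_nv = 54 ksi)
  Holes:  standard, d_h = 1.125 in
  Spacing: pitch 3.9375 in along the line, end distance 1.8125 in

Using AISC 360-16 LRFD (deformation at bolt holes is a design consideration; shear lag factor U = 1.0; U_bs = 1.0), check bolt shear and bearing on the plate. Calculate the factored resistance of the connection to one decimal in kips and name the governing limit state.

159.0 kips (bolt shear governs)

Bolt shear: A_b = π(1)²/4 = 0.7854 in². φR_n = 0.75 × 54 × 0.7854 × 5 × 1 = 159.0 kips.
Bearing (0.5 in plate, F_u = 65 ksi): end bolts L_c = 1.8125 − 1.125/2 = 1.25, R_n = min(1.2×1.25×0.5×65, 2.4×1×0.5×65) = 48.75 kips/bolt; interior L_c = 3.9375 − 1.125 = 2.8125, R_n = 78 kips/bolt. φR_n = 0.75 × (1×48.75 + 4×78) = 270.6 kips.
Governing: min(159.0, 270.6) = 159.0 kips → bolt shear.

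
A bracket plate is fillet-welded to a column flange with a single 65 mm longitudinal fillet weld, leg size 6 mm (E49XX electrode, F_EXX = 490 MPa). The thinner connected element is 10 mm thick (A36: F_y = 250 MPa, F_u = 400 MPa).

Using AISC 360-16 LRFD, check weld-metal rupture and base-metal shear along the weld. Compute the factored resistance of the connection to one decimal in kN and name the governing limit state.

Weld metal: throat = 0.707×6 = 4.242 mm, L = 65 mm. φR_n = 0.75 × 0.6 × 490 × 4.242 × 65 = 60.8 kN.
Base metal shear (10 mm plate): yield φR_n = 1.0×0.6×250×10×65 = 97.5 kN; rupture φR_n = 0.75×0.6×400×10×65 = 117.0 kN; take 97.5 kN (yield).
Governing: min(60.8, 97.5) = 60.8 kN → weld metal.

60.8 kN (weld metal governs)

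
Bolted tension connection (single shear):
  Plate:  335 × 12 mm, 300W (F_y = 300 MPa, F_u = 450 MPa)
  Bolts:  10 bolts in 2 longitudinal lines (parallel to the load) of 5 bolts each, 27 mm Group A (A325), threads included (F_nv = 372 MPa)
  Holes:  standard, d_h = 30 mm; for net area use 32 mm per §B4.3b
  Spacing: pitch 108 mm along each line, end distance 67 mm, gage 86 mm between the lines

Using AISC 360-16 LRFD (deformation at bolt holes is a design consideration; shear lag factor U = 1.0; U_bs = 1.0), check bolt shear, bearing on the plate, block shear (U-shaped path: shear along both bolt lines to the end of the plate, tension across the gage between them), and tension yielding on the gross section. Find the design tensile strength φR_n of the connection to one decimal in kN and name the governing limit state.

Bolt shear: A_b = π(27)²/4 = 572.56 mm². φR_n = 0.75 × 372 × 572.56 × 10 × 1 = 1597.4 kN.
Bearing (12 mm plate, F_u = 450 MPa): end bolts L_c = 67 − 30/2 = 52, R_n = min(1.2×52×12×450, 2.4×27×12×450) = 336.96 kN/bolt; interior L_c = 108 − 30 = 78, R_n = 349.92 kN/bolt. φR_n = 0.75 × (2×336.96 + 8×349.92) = 2605.0 kN.
Block shear: shear path 2×[67+4×108] = 2×499 mm, A_gv = 11976, A_nv = 2×(499 − 4.5×32)×12 = 8520 mm²; tension across gage: (86 − 1×32)×12 = 648 mm². R_n = min(0.6×450×8520, 0.6×300×11976) + 1.0×450×648 = min(2300.4, 2155.7) + 291.6 = 2447.3 kN. φR_n = 0.75 × 2447.3 = 1835.5 kN.
Tension yield (gross): A_g = 335×12 = 4020 mm². φR_n = 0.90 × 300 × 4020 = 1085.4 kN.
Governing: min(1597.4, 2605.0, 1835.5, 1085.4) = 1085.4 kN → gross-section yield.

1085.4 kN (gross-section yield governs)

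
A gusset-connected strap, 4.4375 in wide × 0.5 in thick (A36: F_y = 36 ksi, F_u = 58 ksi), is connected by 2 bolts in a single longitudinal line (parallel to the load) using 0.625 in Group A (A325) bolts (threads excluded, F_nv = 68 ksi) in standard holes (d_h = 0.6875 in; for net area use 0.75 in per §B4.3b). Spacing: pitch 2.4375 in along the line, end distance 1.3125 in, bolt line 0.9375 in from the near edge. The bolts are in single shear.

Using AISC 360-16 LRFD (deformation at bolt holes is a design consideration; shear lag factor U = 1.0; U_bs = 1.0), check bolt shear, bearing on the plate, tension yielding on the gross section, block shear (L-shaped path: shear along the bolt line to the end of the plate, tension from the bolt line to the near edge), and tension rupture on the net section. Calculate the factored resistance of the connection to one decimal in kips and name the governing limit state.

31.3 kips (bolt shear governs)

Bolt shear: A_b = π(0.625)²/4 = 0.3068 in². φR_n = 0.75 × 68 × 0.3068 × 2 × 1 = 31.3 kips.
Bearing (0.5 in plate, F_u = 58 ksi): end bolts L_c = 1.3125 − 0.6875/2 = 0.96875, R_n = min(1.2×0.96875×0.5×58, 2.4×0.625×0.5×58) = 33.713 kips/bolt; interior L_c = 2.4375 − 0.6875 = 1.75, R_n = 43.5 kips/bolt. φR_n = 0.75 × (1×33.713 + 1×43.5) = 57.9 kips.
Tension yield (gross): A_g = 4.4375×0.5 = 2.2188 in². φR_n = 0.90 × 36 × 2.2188 = 71.9 kips.
Block shear: shear path 1×[1.3125+1×2.4375] = 1×3.75 in, A_gv = 1.875, A_nv = 1×(3.75 − 1.5×0.75)×0.5 = 1.3125 in²; tension to near edge: (0.9375 − 0.5×0.75)×0.5 = 0.28125 in². R_n = min(0.6×58×1.3125, 0.6×36×1.875) + 1.0×58×0.28125 = min(45.675, 40.5) + 16.313 = 56.813 kips. φR_n = 0.75 × 56.813 = 42.6 kips.
Tension rupture (net): A_n = (4.4375 − 1×0.75)×0.5 = 1.8438 in² (U = 1.0, A_e = A_n). φR_n = 0.75 × 58 × 1.8438 = 80.2 kips.
Governing: min(31.3, 57.9, 71.9, 42.6, 80.2) = 31.3 kips → bolt shear.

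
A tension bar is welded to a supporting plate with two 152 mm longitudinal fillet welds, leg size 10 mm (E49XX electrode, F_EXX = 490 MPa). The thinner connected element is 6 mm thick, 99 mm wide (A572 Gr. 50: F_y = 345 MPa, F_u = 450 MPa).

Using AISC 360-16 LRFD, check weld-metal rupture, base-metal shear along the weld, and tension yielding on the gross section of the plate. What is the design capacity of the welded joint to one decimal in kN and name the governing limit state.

184.4 kN (gross-section yield governs)

Weld metal: throat = 0.707×10 = 7.07 mm, L = 2×152 = 304 mm. φR_n = 0.75 × 0.6 × 490 × 7.07 × 304 = 473.9 kN.
Base metal shear (6 mm plate): yield φR_n = 1.0×0.6×345×6×304 = 377.6 kN; rupture φR_n = 0.75×0.6×450×6×304 = 369.4 kN; take 369.4 kN (rupture).
Tension yield (gross): A_g = 99×6 = 594 mm². φR_n = 0.90 × 345 × 594 = 184.4 kN.
Governing: min(473.9, 369.4, 184.4) = 184.4 kN → gross-section yield.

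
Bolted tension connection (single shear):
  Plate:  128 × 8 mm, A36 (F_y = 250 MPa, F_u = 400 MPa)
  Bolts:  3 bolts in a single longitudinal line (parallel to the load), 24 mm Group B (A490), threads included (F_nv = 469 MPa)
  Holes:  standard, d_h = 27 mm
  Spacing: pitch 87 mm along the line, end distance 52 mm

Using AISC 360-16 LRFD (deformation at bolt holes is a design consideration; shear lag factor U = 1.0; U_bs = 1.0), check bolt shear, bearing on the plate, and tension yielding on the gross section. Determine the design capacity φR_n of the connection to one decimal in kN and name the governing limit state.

230.4 kN (gross-section yield governs)

Bolt shear: A_b = π(24)²/4 = 452.39 mm². φR_n = 0.75 × 469 × 452.39 × 3 × 1 = 477.4 kN.
Bearing (8 mm plate, F_u = 400 MPa): end bolts L_c = 52 − 27/2 = 38.5, R_n = min(1.2×38.5×8×400, 2.4×24×8×400) = 147.84 kN/bolt; interior L_c = 87 − 27 = 60, R_n = 184.32 kN/bolt. φR_n = 0.75 × (1×147.84 + 2×184.32) = 387.4 kN.
Tension yield (gross): A_g = 128×8 = 1024 mm². φR_n = 0.90 × 250 × 1024 = 230.4 kN.
Governing: min(477.4, 387.4, 230.4) = 230.4 kN → gross-section yield.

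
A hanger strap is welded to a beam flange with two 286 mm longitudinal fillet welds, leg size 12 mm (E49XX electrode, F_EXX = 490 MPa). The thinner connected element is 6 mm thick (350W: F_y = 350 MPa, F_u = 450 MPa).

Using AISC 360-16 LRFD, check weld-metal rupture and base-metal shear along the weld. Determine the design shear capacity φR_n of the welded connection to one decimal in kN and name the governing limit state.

695.0 kN (base-metal shear governs)

Weld metal: throat = 0.707×12 = 8.484 mm, L = 2×286 = 572 mm. φR_n = 0.75 × 0.6 × 490 × 8.484 × 572 = 1070.1 kN.
Base metal shear (6 mm plate): yield φR_n = 1.0×0.6×350×6×572 = 720.7 kN; rupture φR_n = 0.75×0.6×450×6×572 = 695.0 kN; take 695.0 kN (rupture).
Governing: min(1070.1, 695.0) = 695.0 kN → base-metal shear.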